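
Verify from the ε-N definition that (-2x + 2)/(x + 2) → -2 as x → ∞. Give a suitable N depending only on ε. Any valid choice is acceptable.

N = 6/ε

Fix ε > 0. We seek N > 0 such that x > N implies |(-2x + 2)/(x + 2) + 2| < ε.
(-2x + 2)/(x + 2) + 2 = ((-2x + 2) − (-2)(x + 2)) / ((x + 2)) = 6/((x + 2)).
For x > 0 we have x + 2 > x, so |(-2x + 2)/(x + 2) + 2| = 6/((x + 2)) < 6/(x) = 6/x.
Thus |(-2x + 2)/(x + 2) + 2| < ε whenever x > 6/ε.
Take N = 6/ε. If x > N then |(-2x + 2)/(x + 2) + 2| < 6/x < ε.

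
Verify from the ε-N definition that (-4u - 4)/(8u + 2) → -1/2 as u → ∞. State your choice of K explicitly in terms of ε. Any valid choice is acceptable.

K = (3/8)/ε

Suppose ε > 0. We seek K > 0 such that u > K implies |(-4u - 4)/(8u + 2) + 1/2| < ε.
(-4u - 4)/(8u + 2) + 1/2 = (8(-4u - 4) − (-4)(8u + 2)) / (8(8u + 2)) = -24/(8(8u + 2)).
For u > 0 we have 8u + 2 > 8u, so |(-4u - 4)/(8u + 2) + 1/2| = 24/(8(8u + 2)) < 24/(8·8u) = (3/8)/u.
Thus |(-4u - 4)/(8u + 2) + 1/2| < ε whenever u > (3/8)/ε.
Take K = (3/8)/ε. If u > K then |(-4u - 4)/(8u + 2) + 1/2| < (3/8)/u < ε.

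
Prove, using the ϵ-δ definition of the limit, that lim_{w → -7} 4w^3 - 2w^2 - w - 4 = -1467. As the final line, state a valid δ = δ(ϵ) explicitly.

Fix ϵ > 0. We want δ > 0 such that 0 < |w + 7| < δ implies |(4w^3 - 2w^2 - w - 4) + 1467| < ϵ.
(4w^3 - 2w^2 - w - 4) + 1467 = 4w^3 - 2w^2 - w + 1463 = (w + 7)(4w^2 - 30w + 209).
So |(4w^3 - 2w^2 - w - 4) + 1467| = |w + 7|·|4w^2 - 30w + 209|.
Assume first that |w + 7| < 2, so |w| < 9. Then |4w^2 - 30w + 209| ≤ 4·9^2 + 30·9 + 209 = 803.
Hence |(4w^3 - 2w^2 - w - 4) + 1467| ≤ 803|w + 7| < ϵ provided |w + 7| < ϵ/803.
Take δ = min(2, ϵ/803). Then 0 < |w + 7| < δ gives both |w + 7| < 2 and |w + 7| < ϵ/803, so |(4w^3 - 2w^2 - w - 4) + 1467| < ϵ.

δ = min(2, ϵ/803)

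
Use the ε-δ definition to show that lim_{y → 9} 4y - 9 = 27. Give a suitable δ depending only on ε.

Let ε > 0. We need δ > 0 so that 0 < |y − 9| < δ implies |(4y - 9) − 27| < ε.
|(4y - 9) − 27| = |4y - 36| = 4|y − 9|.
So 4|y − 9| < ε exactly when |y − 9| < ε/4.
Take δ = ε/4. If 0 < |y − 9| < δ then |(4y - 9) − 27| = 4|y − 9| < 4·(ε/4) = ε.

δ = ε/4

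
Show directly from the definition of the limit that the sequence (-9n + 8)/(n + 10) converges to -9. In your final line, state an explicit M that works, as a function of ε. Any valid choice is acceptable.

M = 98/ε

Let ε > 0. For n ≥ 1, |(-9n + 8)/(n + 10) + 9| = |98|/((n + 10)) = 98/((n + 10)).
Since n + 10 ≥ n for n ≥ 1, this is ≤ 98/(n) = 98/n.
So |(-9n + 8)/(n + 10) + 9| < ε whenever n > 98/ε.
Take M = 98/ε. If n > M then |(-9n + 8)/(n + 10) + 9| ≤ 98/n < ε.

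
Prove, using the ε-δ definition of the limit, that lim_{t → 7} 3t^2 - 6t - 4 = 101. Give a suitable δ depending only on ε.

δ = min(1, ε/39)

Suppose ε > 0. We want δ > 0 such that 0 < |t − 7| < δ implies |(3t^2 - 6t - 4) − 101| < ε.
(3t^2 - 6t - 4) − 101 = 3t^2 - 6t - 105 = (t − 7)(3t + 15).
So |(3t^2 - 6t - 4) − 101| = |t − 7|·|3t + 15|.
Require δ ≤ 1. Then |t − 7| < 1 gives |t| < 8, and by the triangle inequality |3t + 15| ≤ 3·8 + 15 = 39.
Hence |(3t^2 - 6t - 4) − 101| ≤ 39|t − 7| < ε provided |t − 7| < ε/39.
Take δ = min(1, ε/39). Then 0 < |t − 7| < δ gives both |t − 7| < 1 and |t − 7| < ε/39, so |(3t^2 - 6t - 4) − 101| < ε.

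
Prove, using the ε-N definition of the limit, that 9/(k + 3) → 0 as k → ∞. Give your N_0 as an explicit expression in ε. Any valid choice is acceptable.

N_0 = 9/ε

Let ε > 0 be given. For k ≥ 1, |9/(k + 3) − 0| = 9/(k + 3) ≤ 9/k.
We need 9/k < ε, i.e. k > 9/ε.
Take N_0 = 9/ε. If k > N_0 then |9/(k + 3)| ≤ 9/k < ε.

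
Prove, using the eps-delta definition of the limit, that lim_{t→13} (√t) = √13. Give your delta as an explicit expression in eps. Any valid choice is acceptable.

Let eps > 0. We want delta > 0 such that 0 < |t − 13| < delta implies |√t − √13| < eps.
Multiplying by the conjugate, |√t − √13| = |t − 13|/(√t + √13).
Restrict delta ≤ 13 so that |t − 13| < 13 forces t > 0, and then √t + √13 > √13.
Hence |√t − √13| < |t − 13|/√13, which is < eps once |t − 13| < √13·eps.
Take delta = min(13, √13·eps). If 0 < |t − 13| < delta then t > 0 and |√t − √13| < |t − 13|/√13 < eps.

delta = min(13, √13·eps)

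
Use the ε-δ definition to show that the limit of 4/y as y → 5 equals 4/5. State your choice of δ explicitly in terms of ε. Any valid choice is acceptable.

δ = min(5/2, (25/8)ε)

Let ε > 0. We seek δ > 0 such that 0 < |y − 5| < δ implies |4/y − (4/5)| < ε.
|4/y − (4/5)| = 4·|5 − y|/(5·|y|) = 4|y − 5|/(5|y|).
Require δ ≤ 5/2 so that |y| > 5 − 5/2 = 5/2, hence 5|y| > 25/2.
Then |4/y − (4/5)| < 4|y − 5|/(25/2), which is < ε when |y − 5| < (25/8)ε.
Take δ = min(5/2, (25/8)ε). Then 0 < |y − 5| < δ gives both |y − 5| < 5/2 and |y − 5| < (25/8)ε, so |4/y − (4/5)| < ε.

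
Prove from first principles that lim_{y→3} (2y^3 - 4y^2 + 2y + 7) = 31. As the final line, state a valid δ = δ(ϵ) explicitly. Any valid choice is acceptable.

Suppose ϵ > 0. We want δ > 0 such that 0 < |y − 3| < δ implies |(2y^3 - 4y^2 + 2y + 7) − 31| < ϵ.
(2y^3 - 4y^2 + 2y + 7) − 31 = 2y^3 - 4y^2 + 2y - 24 = (y − 3)(2y^2 + 2y + 8).
So |(2y^3 - 4y^2 + 2y + 7) − 31| = |y − 3|·|2y^2 + 2y + 8|.
Require δ ≤ 1. Then |y − 3| < 1 gives |y| < 4, and by the triangle inequality |2y^2 + 2y + 8| ≤ 2·4^2 + 2·4 + 8 = 48.
Hence |(2y^3 - 4y^2 + 2y + 7) − 31| ≤ 48|y − 3| < ϵ provided |y − 3| < ϵ/48.
Take δ = min(1, ϵ/48). Then 0 < |y − 3| < δ gives both |y − 3| < 1 and |y − 3| < ϵ/48, so |(2y^3 - 4y^2 + 2y + 7) − 31| < ϵ.

δ = min(1, ϵ/48)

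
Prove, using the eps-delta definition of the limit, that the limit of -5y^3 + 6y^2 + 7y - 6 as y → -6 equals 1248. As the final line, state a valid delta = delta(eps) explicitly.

Let eps > 0 be given. We want delta > 0 such that 0 < |y + 6| < delta implies |(-5y^3 + 6y^2 + 7y - 6) − 1248| < eps.
(-5y^3 + 6y^2 + 7y - 6) − 1248 = -5y^3 + 6y^2 + 7y - 1254 = (y + 6)(-5y^2 + 36y - 209).
So |(-5y^3 + 6y^2 + 7y - 6) − 1248| = |y + 6|·|-5y^2 + 36y - 209|.
Require delta ≤ 1. Then |y + 6| < 1 gives |y| < 7, and by the triangle inequality |-5y^2 + 36y - 209| ≤ 5·7^2 + 36·7 + 209 = 706.
Hence |(-5y^3 + 6y^2 + 7y - 6) − 1248| ≤ 706|y + 6| < eps provided |y + 6| < eps/706.
Choosing delta = min(1, eps/706) ensures both conditions, hence |(-5y^3 + 6y^2 + 7y - 6) − 1248| < eps.

delta = min(1, eps/706)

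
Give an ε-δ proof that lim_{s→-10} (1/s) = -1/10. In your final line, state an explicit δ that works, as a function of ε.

Let ε > 0 be given. We seek δ > 0 such that 0 < |s + 10| < δ implies |1/s + 1/10| < ε.
|1/s + 1/10| = |-10 − s|/(10·|s|) = |s + 10|/(10|s|).
Restrict δ ≤ 5. Then |s + 10| < 5 gives |s| > 5, so 10|s| > 50.
Then |1/s + 1/10| < |s + 10|/50, which is < ε when |s + 10| < 50ε.
Take δ = min(5, 50ε). Then 0 < |s + 10| < δ gives both |s + 10| < 5 and |s + 10| < 50ε, so |1/s + 1/10| < ε.

δ = min(5, 50ε)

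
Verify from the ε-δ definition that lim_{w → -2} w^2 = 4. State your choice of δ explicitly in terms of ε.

δ = min(2, ε/6)

Let ε > 0. We seek δ > 0 with 0 < |w + 2| < δ ⇒ |w^2 − 4| < ε.
Factor: w^2 − 4 = (w + 2)(w - 2), so |w^2 − 4| = |w + 2|·|w - 2|.
Restrict δ ≤ 2. Then |w + 2| < 2 gives |w| < 4, so by the triangle inequality |w - 2| ≤ 4 + 2 = 6.
Hence |w^2 − 4| ≤ 6|w + 2|, which is < ε once |w + 2| < ε/6.
Take δ = min(2, ε/6). If 0 < |w + 2| < δ then both bounds hold and |w^2 − 4| ≤ 6|w + 2| < 6·(ε/6) = ε.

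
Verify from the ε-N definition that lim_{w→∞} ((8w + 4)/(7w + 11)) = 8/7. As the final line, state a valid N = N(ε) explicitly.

N = (60/49)/ε

Suppose ε > 0. We seek N > 0 such that w > N implies |(8w + 4)/(7w + 11) − (8/7)| < ε.
(8w + 4)/(7w + 11) − (8/7) = (7(8w + 4) − 8(7w + 11)) / (7(7w + 11)) = -60/(7(7w + 11)).
For w > 0 we have 7w + 11 > 7w, so |(8w + 4)/(7w + 11) − (8/7)| = 60/(7(7w + 11)) < 60/(7·7w) = (60/49)/w.
Thus |(8w + 4)/(7w + 11) − (8/7)| < ε whenever w > (60/49)/ε.
Take N = (60/49)/ε. If w > N then |(8w + 4)/(7w + 11) − (8/7)| < (60/49)/w < ε.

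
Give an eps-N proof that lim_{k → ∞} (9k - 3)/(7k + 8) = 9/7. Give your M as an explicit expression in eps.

M = (93/49)/eps

Fix eps > 0. For k ≥ 1, |(9k - 3)/(7k + 8) − (9/7)| = |-93|/(7(7k + 8)) = 93/(7(7k + 8)).
Since 7k + 8 ≥ 7k for k ≥ 1, this is ≤ 93/(7·7k) = (93/49)/k.
So |(9k - 3)/(7k + 8) − (9/7)| < eps whenever k > (93/49)/eps.
Take M = (93/49)/eps. If k > M then |(9k - 3)/(7k + 8) − (9/7)| ≤ (93/49)/k < eps.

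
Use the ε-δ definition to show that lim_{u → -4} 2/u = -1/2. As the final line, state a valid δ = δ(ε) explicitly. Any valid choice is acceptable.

Suppose ε > 0. We seek δ > 0 such that 0 < |u + 4| < δ implies |2/u + 1/2| < ε.
|2/u + 1/2| = 2·|-4 − u|/(4·|u|) = 2|u + 4|/(4|u|).
Require δ ≤ 2 so that |u| > 4 − 2 = 2, hence 4|u| > 8.
Then |2/u + 1/2| < 2|u + 4|/8, which is < ε when |u + 4| < 4ε.
Take δ = min(2, 4ε). Then 0 < |u + 4| < δ gives both |u + 4| < 2 and |u + 4| < 4ε, so |2/u + 1/2| < ε.

δ = min(2, 4ε)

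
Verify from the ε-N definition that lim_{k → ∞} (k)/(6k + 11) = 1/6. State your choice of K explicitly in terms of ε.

Suppose ε > 0. For k ≥ 1, |(k)/(6k + 11) − (1/6)| = |-11|/(6(6k + 11)) = 11/(6(6k + 11)).
Since 6k + 11 ≥ 6k for k ≥ 1, this is ≤ 11/(6·6k) = (11/36)/k.
So |(k)/(6k + 11) − (1/6)| < ε whenever k > (11/36)/ε.
Take K = (11/36)/ε. If k > K then |(k)/(6k + 11) − (1/6)| ≤ (11/36)/k < ε.

K = (11/36)/ε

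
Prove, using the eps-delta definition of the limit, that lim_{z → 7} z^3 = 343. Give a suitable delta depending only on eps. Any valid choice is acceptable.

delta = min(1, eps/169)

Let eps > 0 be given. We seek delta > 0 with 0 < |z − 7| < delta ⇒ |z^3 − 343| < eps.
Factor: z^3 − 343 = (z − 7)(z^2 + 7z + 49), so |z^3 − 343| = |z − 7|·|z^2 + 7z + 49|.
Impose delta ≤ 1 so that |z| < 8; then |z^2 + 7z + 49| ≤ 169.
Hence |z^3 − 343| ≤ 169|z − 7|, which is < eps once |z − 7| < eps/169.
Take delta = min(1, eps/169). If 0 < |z − 7| < delta then both bounds hold and |z^3 − 343| ≤ 169|z − 7| < 169·(eps/169) = eps.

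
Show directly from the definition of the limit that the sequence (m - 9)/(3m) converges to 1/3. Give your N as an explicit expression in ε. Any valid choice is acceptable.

Let ε > 0. For m ≥ 1, |(m - 9)/(3m) − (1/3)| = |-27|/(3(3m)) = 27/(3(3m)).
Since 3m ≥ 3m for m ≥ 1, this is ≤ 27/(3·3m) = 3/m.
So |(m - 9)/(3m) − (1/3)| < ε whenever m > 3/ε.
Take N = 3/ε. If m > N then |(m - 9)/(3m) − (1/3)| ≤ 3/m < ε.

N = 3/ε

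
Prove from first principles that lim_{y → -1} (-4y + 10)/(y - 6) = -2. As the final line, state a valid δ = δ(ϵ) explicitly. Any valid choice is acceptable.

Suppose ϵ > 0. We want δ > 0 with 0 < |y + 1| < δ ⇒ |(-4y + 10)/(y - 6) + 2| < ϵ.
Combining over a common denominator, (-4y + 10)/(y - 6) + 2 = [(-4y + 10)·(-7) − 14·(y - 6)] / [(-7)·(y - 6)] = 14(y + 1) / ((-7)(y - 6)).
So |(-4y + 10)/(y - 6) + 2| = 14|y + 1| / (7·|y − 6|).
Restrict δ ≤ 7/2. Then |y + 1| < 7/2 gives |y − 6| = |(y + 1) + (-7)| ≥ 7 − 7/2 = 7/2.
Hence |(-4y + 10)/(y - 6) + 2| < 14|y + 1|/(7·(7/2)) = (4/7)|y + 1|, which is < ϵ once |y + 1| < (7/4)ϵ.
Take δ = min(7/2, (7/4)ϵ). Then 0 < |y + 1| < δ forces both bounds, so |(-4y + 10)/(y - 6) + 2| < ϵ.

δ = min(7/2, (7/4)ϵ)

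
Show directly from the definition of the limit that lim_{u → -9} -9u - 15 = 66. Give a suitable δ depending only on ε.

Suppose ε > 0. We need δ > 0 so that 0 < |u + 9| < δ implies |(-9u - 15) − 66| < ε.
Since (-9u - 15) − 66 = -9(u + 9), we have |(-9u - 15) − 66| = 9|u + 9|.
Thus it suffices that |u + 9| < ε/9.
Take δ = ε/9. If 0 < |u + 9| < δ then |(-9u - 15) − 66| = 9|u + 9| < 9·(ε/9) = ε.

δ = ε/9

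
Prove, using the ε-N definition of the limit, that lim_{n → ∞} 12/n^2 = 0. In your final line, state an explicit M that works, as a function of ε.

Let ε > 0 be given. For n ≥ 1, |12/n^2 − 0| = 12/n^2.
12/n^2 < ε ⇔ n^2 > 12/ε ⇔ n > (12/ε)^{1/2}.
Take M = (12/ε)^{1/2}. Then n > M implies 12/n^2 < ε.

M = (12/ε)^{1/2}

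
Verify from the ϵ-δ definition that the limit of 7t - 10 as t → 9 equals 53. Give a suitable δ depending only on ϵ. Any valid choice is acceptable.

δ = ϵ/7

Let ϵ > 0 be given. We need δ > 0 so that 0 < |t − 9| < δ implies |(7t - 10) − 53| < ϵ.
|(7t - 10) − 53| = |7t - 63| = 7|t − 9|.
So 7|t − 9| < ϵ exactly when |t − 9| < ϵ/7.
Choosing δ = ϵ/7 gives |(7t - 10) − 53| = 7|t − 9| < ϵ whenever |t − 9| < δ.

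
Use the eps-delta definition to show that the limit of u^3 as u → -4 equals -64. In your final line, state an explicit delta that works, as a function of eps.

Let eps > 0 be given. We seek delta > 0 with 0 < |u + 4| < delta ⇒ |u^3 + 64| < eps.
Factor: u^3 + 64 = (u + 4)(u^2 - 4u + 16), so |u^3 + 64| = |u + 4|·|u^2 - 4u + 16|.
Restrict delta ≤ 2. Then |u + 4| < 2 gives |u| < 6, so by the triangle inequality |u^2 - 4u + 16| ≤ 6^2 + 4·6 + 16 = 76.
Hence |u^3 + 64| ≤ 76|u + 4|, which is < eps once |u + 4| < eps/76.
Take delta = min(2, eps/76). If 0 < |u + 4| < delta then both bounds hold and |u^3 + 64| ≤ 76|u + 4| < 76·(eps/76) = eps.

delta = min(2, eps/76)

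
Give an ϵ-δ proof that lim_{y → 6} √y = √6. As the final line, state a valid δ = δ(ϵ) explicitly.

δ = min(6, √6·ϵ)

Let ϵ > 0. We want δ > 0 such that 0 < |y − 6| < δ implies |√y − √6| < ϵ.
Multiplying by the conjugate, |√y − √6| = |y − 6|/(√y + √6).
Restrict δ ≤ 6 so that |y − 6| < 6 forces y > 0, and then √y + √6 > √6.
Hence |√y − √6| < |y − 6|/√6, which is < ϵ once |y − 6| < √6·ϵ.
Take δ = min(6, √6·ϵ). If 0 < |y − 6| < δ then y > 0 and |√y − √6| < |y − 6|/√6 < ϵ.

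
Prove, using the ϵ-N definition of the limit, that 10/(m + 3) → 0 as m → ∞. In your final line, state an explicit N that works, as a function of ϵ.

Fix ϵ > 0. For m ≥ 1, |10/(m + 3) − 0| = 10/(m + 3) ≤ 10/m.
We need 10/m < ϵ, i.e. m > 10/ϵ.
Take N = 10/ϵ. If m > N then |10/(m + 3)| ≤ 10/m < ϵ.

N = 10/ϵ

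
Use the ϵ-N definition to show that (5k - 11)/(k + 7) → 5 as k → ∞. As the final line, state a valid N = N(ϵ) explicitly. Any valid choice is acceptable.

Fix ϵ > 0. For k ≥ 1, |(5k - 11)/(k + 7) − 5| = |-46|/((k + 7)) = 46/((k + 7)).
Since k + 7 ≥ k for k ≥ 1, this is ≤ 46/(k) = 46/k.
So |(5k - 11)/(k + 7) − 5| < ϵ whenever k > 46/ϵ.
Take N = 46/ϵ. If k > N then |(5k - 11)/(k + 7) − 5| ≤ 46/k < ϵ.

N = 46/ϵ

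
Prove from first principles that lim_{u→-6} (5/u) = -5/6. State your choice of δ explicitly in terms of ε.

Let ε > 0. We seek δ > 0 such that 0 < |u + 6| < δ implies |5/u + 5/6| < ε.
|5/u + 5/6| = 5·|-6 − u|/(6·|u|) = 5|u + 6|/(6|u|).
Require δ ≤ 3 so that |u| > 6 − 3 = 3, hence 6|u| > 18.
Then |5/u + 5/6| < 5|u + 6|/18, which is < ε when |u + 6| < (18/5)ε.
Take δ = min(3, (18/5)ε). Then 0 < |u + 6| < δ gives both |u + 6| < 3 and |u + 6| < (18/5)ε, so |5/u + 5/6| < ε.

δ = min(3, (18/5)ε)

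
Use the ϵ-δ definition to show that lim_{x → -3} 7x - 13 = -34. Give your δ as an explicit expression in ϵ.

Fix ϵ > 0. We need δ > 0 so that 0 < |x + 3| < δ implies |(7x - 13) + 34| < ϵ.
Since (7x - 13) + 34 = 7(x + 3), we have |(7x - 13) + 34| = 7|x + 3|.
So 7|x + 3| < ϵ exactly when |x + 3| < ϵ/7.
Take δ = ϵ/7. If 0 < |x + 3| < δ then |(7x - 13) + 34| = 7|x + 3| < 7·(ϵ/7) = ϵ.

δ = ϵ/7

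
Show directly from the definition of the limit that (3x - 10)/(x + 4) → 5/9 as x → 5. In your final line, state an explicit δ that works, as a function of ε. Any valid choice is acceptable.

Let ε > 0 be given. We want δ > 0 with 0 < |x − 5| < δ ⇒ |(3x - 10)/(x + 4) − (5/9)| < ε.
Combining over a common denominator, (3x - 10)/(x + 4) − (5/9) = [(3x - 10)·9 − 5·(x + 4)] / [9·(x + 4)] = 22(x − 5) / (9(x + 4)).
So |(3x - 10)/(x + 4) − (5/9)| = 22|x − 5| / (9·|x + 4|).
Restrict δ ≤ 9/2. Then |x − 5| < 9/2 gives |x + 4| = |(x − 5) + 9| ≥ 9 − 9/2 = 9/2.
Hence |(3x - 10)/(x + 4) − (5/9)| < 22|x − 5|/(9·(9/2)) = (44/81)|x − 5|, which is < ε once |x − 5| < (81/44)ε.
Take δ = min(9/2, (81/44)ε). Then 0 < |x − 5| < δ forces both bounds, so |(3x - 10)/(x + 4) − (5/9)| < ε.

δ = min(9/2, (81/44)ε)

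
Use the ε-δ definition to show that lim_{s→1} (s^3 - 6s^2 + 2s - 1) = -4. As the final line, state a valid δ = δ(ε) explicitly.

δ = min(1, ε/17)

Suppose ε > 0. We want δ > 0 such that 0 < |s − 1| < δ implies |(s^3 - 6s^2 + 2s - 1) + 4| < ε.
(s^3 - 6s^2 + 2s - 1) + 4 = s^3 - 6s^2 + 2s + 3 = (s − 1)(s^2 - 5s - 3).
So |(s^3 - 6s^2 + 2s - 1) + 4| = |s − 1|·|s^2 - 5s - 3|.
Require δ ≤ 1. Then |s − 1| < 1 gives |s| < 2, and by the triangle inequality |s^2 - 5s - 3| ≤ 2^2 + 5·2 + 3 = 17.
Hence |(s^3 - 6s^2 + 2s - 1) + 4| ≤ 17|s − 1| < ε provided |s − 1| < ε/17.
Choosing δ = min(1, ε/17) ensures both conditions, hence |(s^3 - 6s^2 + 2s - 1) + 4| < ε.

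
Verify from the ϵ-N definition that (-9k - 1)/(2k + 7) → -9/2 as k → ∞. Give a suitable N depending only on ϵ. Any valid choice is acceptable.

N = (61/4)/ϵ

Let ϵ > 0 be given. For k ≥ 1, |(-9k - 1)/(2k + 7) + 9/2| = |61|/(2(2k + 7)) = 61/(2(2k + 7)).
Since 2k + 7 ≥ 2k for k ≥ 1, this is ≤ 61/(2·2k) = (61/4)/k.
So |(-9k - 1)/(2k + 7) + 9/2| < ϵ whenever k > (61/4)/ϵ.
Take N = (61/4)/ϵ. If k > N then |(-9k - 1)/(2k + 7) + 9/2| ≤ (61/4)/k < ϵ.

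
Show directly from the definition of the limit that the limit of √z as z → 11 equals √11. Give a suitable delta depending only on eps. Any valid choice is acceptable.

Let eps > 0. We want delta > 0 such that 0 < |z − 11| < delta implies |√z − √11| < eps.
Rationalise: √z − √11 = (z − 11)/(√z + √11), so |√z − √11| = |z − 11|/(√z + √11).
Restrict delta ≤ 11 so that |z − 11| < 11 forces z > 0, and then √z + √11 > √11.
Hence |√z − √11| < |z − 11|/√11, which is < eps once |z − 11| < √11·eps.
Take delta = min(11, √11·eps). If 0 < |z − 11| < delta then z > 0 and |√z − √11| < |z − 11|/√11 < eps.

delta = min(11, √11·eps)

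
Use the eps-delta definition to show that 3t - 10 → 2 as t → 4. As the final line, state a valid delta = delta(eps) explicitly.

Fix eps > 0. We need delta > 0 so that 0 < |t − 4| < delta implies |(3t - 10) − 2| < eps.
|(3t - 10) − 2| = |3t - 12| = 3|t − 4|.
Thus it suffices that |t − 4| < eps/3.
Take delta = eps/3. If 0 < |t − 4| < delta then |(3t - 10) − 2| = 3|t − 4| < 3·(eps/3) = eps.

delta = eps/3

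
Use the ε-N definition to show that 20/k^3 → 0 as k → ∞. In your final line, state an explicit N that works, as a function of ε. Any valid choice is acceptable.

Let ε > 0 be given. For k ≥ 1, |20/k^3 − 0| = 20/k^3.
20/k^3 < ε ⇔ k^3 > 20/ε ⇔ k > (20/ε)^{1/3}.
Take N = (20/ε)^{1/3}. Then k > N implies 20/k^3 < ε.

N = (20/ε)^{1/3}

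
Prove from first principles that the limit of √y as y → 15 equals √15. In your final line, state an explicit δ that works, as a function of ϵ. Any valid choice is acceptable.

δ = min(15, √15·ϵ)

Fix ϵ > 0. We want δ > 0 such that 0 < |y − 15| < δ implies |√y − √15| < ϵ.
Multiplying by the conjugate, |√y − √15| = |y − 15|/(√y + √15).
Restrict δ ≤ 15 so that |y − 15| < 15 forces y > 0, and then √y + √15 > √15.
Hence |√y − √15| < |y − 15|/√15, which is < ϵ once |y − 15| < √15·ϵ.
Take δ = min(15, √15·ϵ). If 0 < |y − 15| < δ then y > 0 and |√y − √15| < |y − 15|/√15 < ϵ.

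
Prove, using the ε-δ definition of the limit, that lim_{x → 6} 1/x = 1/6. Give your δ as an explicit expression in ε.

δ = min(3, 18ε)

Suppose ε > 0. We seek δ > 0 such that 0 < |x − 6| < δ implies |1/x − (1/6)| < ε.
|1/x − (1/6)| = |6 − x|/(6·|x|) = |x − 6|/(6|x|).
Require δ ≤ 3 so that |x| > 6 − 3 = 3, hence 6|x| > 18.
Then |1/x − (1/6)| < |x − 6|/18, which is < ε when |x − 6| < 18ε.
Take δ = min(3, 18ε). Then 0 < |x − 6| < δ gives both |x − 6| < 3 and |x − 6| < 18ε, so |1/x − (1/6)| < ε.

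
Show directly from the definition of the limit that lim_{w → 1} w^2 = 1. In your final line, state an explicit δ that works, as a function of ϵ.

Let ϵ > 0 be given. We seek δ > 0 with 0 < |w − 1| < δ ⇒ |w^2 − 1| < ϵ.
Factor: w^2 − 1 = (w − 1)(w + 1), so |w^2 − 1| = |w − 1|·|w + 1|.
Restrict δ ≤ 1. Then |w − 1| < 1 gives |w| < 2, so by the triangle inequality |w + 1| ≤ 2 + 1 = 3.
Hence |w^2 − 1| ≤ 3|w − 1|, which is < ϵ once |w − 1| < ϵ/3.
Take δ = min(1, ϵ/3). If 0 < |w − 1| < δ then both bounds hold and |w^2 − 1| ≤ 3|w − 1| < 3·(ϵ/3) = ϵ.

δ = min(1, ϵ/3)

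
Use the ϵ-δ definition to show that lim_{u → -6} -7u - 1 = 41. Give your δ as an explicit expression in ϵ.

Let ϵ > 0. We need δ > 0 so that 0 < |u + 6| < δ implies |(-7u - 1) − 41| < ϵ.
|(-7u - 1) − 41| = |-7u - 42| = 7|u + 6|.
Thus it suffices that |u + 6| < ϵ/7.
Take δ = ϵ/7. If 0 < |u + 6| < δ then |(-7u - 1) − 41| = 7|u + 6| < 7·(ϵ/7) = ϵ.

δ = ϵ/7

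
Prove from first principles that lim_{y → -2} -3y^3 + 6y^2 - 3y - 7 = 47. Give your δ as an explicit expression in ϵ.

δ = min(1, ϵ/90)

Fix ϵ > 0. We want δ > 0 such that 0 < |y + 2| < δ implies |(-3y^3 + 6y^2 - 3y - 7) − 47| < ϵ.
(-3y^3 + 6y^2 - 3y - 7) − 47 = -3y^3 + 6y^2 - 3y - 54 = (y + 2)(-3y^2 + 12y - 27).
So |(-3y^3 + 6y^2 - 3y - 7) − 47| = |y + 2|·|-3y^2 + 12y - 27|.
Assume first that |y + 2| < 1, so |y| < 3. Then |-3y^2 + 12y - 27| ≤ 3·3^2 + 12·3 + 27 = 90.
Hence |(-3y^3 + 6y^2 - 3y - 7) − 47| ≤ 90|y + 2| < ϵ provided |y + 2| < ϵ/90.
Take δ = min(1, ϵ/90). Then 0 < |y + 2| < δ gives both |y + 2| < 1 and |y + 2| < ϵ/90, so |(-3y^3 + 6y^2 - 3y - 7) − 47| < ϵ.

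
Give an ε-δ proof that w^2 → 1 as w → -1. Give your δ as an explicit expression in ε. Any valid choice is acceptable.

Fix ε > 0. We seek δ > 0 with 0 < |w + 1| < δ ⇒ |w^2 − 1| < ε.
Factor: w^2 − 1 = (w + 1)(w - 1), so |w^2 − 1| = |w + 1|·|w - 1|.
Impose δ ≤ 1 so that |w| < 2; then |w - 1| ≤ 3.
Hence |w^2 − 1| ≤ 3|w + 1|, which is < ε once |w + 1| < ε/3.
Take δ = min(1, ε/3). If 0 < |w + 1| < δ then both bounds hold and |w^2 − 1| ≤ 3|w + 1| < 3·(ε/3) = ε.

δ = min(1, ε/3)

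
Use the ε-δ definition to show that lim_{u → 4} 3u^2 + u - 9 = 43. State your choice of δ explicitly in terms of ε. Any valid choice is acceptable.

δ = min(1, ε/28)

Suppose ε > 0. We want δ > 0 such that 0 < |u − 4| < δ implies |(3u^2 + u - 9) − 43| < ε.
(3u^2 + u - 9) − 43 = 3u^2 + u - 52 = (u − 4)(3u + 13).
So |(3u^2 + u - 9) − 43| = |u − 4|·|3u + 13|.
Assume first that |u − 4| < 1, so |u| < 5. Then |3u + 13| ≤ 3·5 + 13 = 28.
Hence |(3u^2 + u - 9) − 43| ≤ 28|u − 4| < ε provided |u − 4| < ε/28.
Choosing δ = min(1, ε/28) ensures both conditions, hence |(3u^2 + u - 9) − 43| < ε.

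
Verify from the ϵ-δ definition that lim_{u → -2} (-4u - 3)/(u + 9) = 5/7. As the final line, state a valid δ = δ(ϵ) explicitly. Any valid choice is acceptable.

δ = min(7/2, (49/66)ϵ)

Fix ϵ > 0. We want δ > 0 with 0 < |u + 2| < δ ⇒ |(-4u - 3)/(u + 9) − (5/7)| < ϵ.
Combining over a common denominator, (-4u - 3)/(u + 9) − (5/7) = [(-4u - 3)·7 − 5·(u + 9)] / [7·(u + 9)] = -33(u + 2) / (7(u + 9)).
So |(-4u - 3)/(u + 9) − (5/7)| = 33|u + 2| / (7·|u + 9|).
Restrict δ ≤ 7/2. Then |u + 2| < 7/2 gives |u + 9| = |(u + 2) + 7| ≥ 7 − 7/2 = 7/2.
Hence |(-4u - 3)/(u + 9) − (5/7)| < 33|u + 2|/(7·(7/2)) = (66/49)|u + 2|, which is < ϵ once |u + 2| < (49/66)ϵ.
Take δ = min(7/2, (49/66)ϵ). Then 0 < |u + 2| < δ forces both bounds, so |(-4u - 3)/(u + 9) − (5/7)| < ϵ.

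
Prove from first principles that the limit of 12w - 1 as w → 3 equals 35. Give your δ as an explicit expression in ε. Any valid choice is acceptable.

Suppose ε > 0. We need δ > 0 so that 0 < |w − 3| < δ implies |(12w - 1) − 35| < ε.
|(12w - 1) − 35| = |12w - 36| = 12|w − 3|.
Thus it suffices that |w − 3| < ε/12.
Choosing δ = ε/12 gives |(12w - 1) − 35| = 12|w − 3| < ε whenever |w − 3| < δ.

δ = ε/12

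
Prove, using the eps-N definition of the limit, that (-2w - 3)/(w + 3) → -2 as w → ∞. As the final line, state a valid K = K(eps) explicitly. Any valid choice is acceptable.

K = 3/eps

Fix eps > 0. We seek K > 0 such that w > K implies |(-2w - 3)/(w + 3) + 2| < eps.
(-2w - 3)/(w + 3) + 2 = ((-2w - 3) − (-2)(w + 3)) / ((w + 3)) = 3/((w + 3)).
For w > 0 we have w + 3 > w, so |(-2w - 3)/(w + 3) + 2| = 3/((w + 3)) < 3/(w) = 3/w.
Thus |(-2w - 3)/(w + 3) + 2| < eps whenever w > 3/eps.
Take K = 3/eps. If w > K then |(-2w - 3)/(w + 3) + 2| < 3/w < eps.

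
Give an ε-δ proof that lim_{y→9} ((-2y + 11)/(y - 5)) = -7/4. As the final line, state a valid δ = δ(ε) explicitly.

Suppose ε > 0. We want δ > 0 with 0 < |y − 9| < δ ⇒ |(-2y + 11)/(y - 5) + 7/4| < ε.
Combining over a common denominator, (-2y + 11)/(y - 5) + 7/4 = [(-2y + 11)·4 − (-7)·(y - 5)] / [4·(y - 5)] = -1(y − 9) / (4(y - 5)).
So |(-2y + 11)/(y - 5) + 7/4| = |y − 9| / (4·|y − 5|).
Restrict δ ≤ 2. Then |y − 9| < 2 gives |y − 5| = |(y − 9) + 4| ≥ 4 − 2 = 2.
Hence |(-2y + 11)/(y - 5) + 7/4| < |y − 9|/(4·2) = (1/8)|y − 9|, which is < ε once |y − 9| < 8ε.
Take δ = min(2, 8ε). Then 0 < |y − 9| < δ forces both bounds, so |(-2y + 11)/(y - 5) + 7/4| < ε.

δ = min(2, 8ε)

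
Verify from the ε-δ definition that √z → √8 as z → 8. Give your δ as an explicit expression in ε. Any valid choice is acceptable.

Suppose ε > 0. We want δ > 0 such that 0 < |z − 8| < δ implies |√z − √8| < ε.
Rationalise: √z − √8 = (z − 8)/(√z + √8), so |√z − √8| = |z − 8|/(√z + √8).
Restrict δ ≤ 8 so that |z − 8| < 8 forces z > 0, and then √z + √8 > √8.
Hence |√z − √8| < |z − 8|/√8, which is < ε once |z − 8| < √8·ε.
Take δ = min(8, √8·ε). If 0 < |z − 8| < δ then z > 0 and |√z − √8| < |z − 8|/√8 < ε.

δ = min(8, √8·ε)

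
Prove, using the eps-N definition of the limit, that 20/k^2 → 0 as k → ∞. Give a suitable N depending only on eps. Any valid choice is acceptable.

N = (20/eps)^{1/2}

Let eps > 0 be given. For k ≥ 1, |20/k^2 − 0| = 20/k^2.
20/k^2 < eps ⇔ k^2 > 20/eps ⇔ k > (20/eps)^{1/2}.
Take N = (20/eps)^{1/2}. Then k > N implies 20/k^2 < eps.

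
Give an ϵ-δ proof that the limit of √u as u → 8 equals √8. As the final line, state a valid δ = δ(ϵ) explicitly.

δ = min(8, √8·ϵ)

Suppose ϵ > 0. We want δ > 0 such that 0 < |u − 8| < δ implies |√u − √8| < ϵ.
Rationalise: √u − √8 = (u − 8)/(√u + √8), so |√u − √8| = |u − 8|/(√u + √8).
Restrict δ ≤ 8 so that |u − 8| < 8 forces u > 0, and then √u + √8 > √8.
Hence |√u − √8| < |u − 8|/√8, which is < ϵ once |u − 8| < √8·ϵ.
Take δ = min(8, √8·ϵ). If 0 < |u − 8| < δ then u > 0 and |√u − √8| < |u − 8|/√8 < ϵ.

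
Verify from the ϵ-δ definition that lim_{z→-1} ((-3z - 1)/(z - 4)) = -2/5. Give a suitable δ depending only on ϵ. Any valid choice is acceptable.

Let ϵ > 0. We want δ > 0 with 0 < |z + 1| < δ ⇒ |(-3z - 1)/(z - 4) + 2/5| < ϵ.
Combining over a common denominator, (-3z - 1)/(z - 4) + 2/5 = [(-3z - 1)·(-5) − 2·(z - 4)] / [(-5)·(z - 4)] = 13(z + 1) / ((-5)(z - 4)).
So |(-3z - 1)/(z - 4) + 2/5| = 13|z + 1| / (5·|z − 4|).
Restrict δ ≤ 5/2. Then |z + 1| < 5/2 gives |z − 4| = |(z + 1) + (-5)| ≥ 5 − 5/2 = 5/2.
Hence |(-3z - 1)/(z - 4) + 2/5| < 13|z + 1|/(5·(5/2)) = (26/25)|z + 1|, which is < ϵ once |z + 1| < (25/26)ϵ.
Take δ = min(5/2, (25/26)ϵ). Then 0 < |z + 1| < δ forces both bounds, so |(-3z - 1)/(z - 4) + 2/5| < ϵ.

δ = min(5/2, (25/26)ϵ)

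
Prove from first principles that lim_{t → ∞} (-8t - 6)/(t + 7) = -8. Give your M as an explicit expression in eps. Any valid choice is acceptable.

Suppose eps > 0. We seek M > 0 such that t > M implies |(-8t - 6)/(t + 7) + 8| < eps.
(-8t - 6)/(t + 7) + 8 = ((-8t - 6) − (-8)(t + 7)) / ((t + 7)) = 50/((t + 7)).
For t > 0 we have t + 7 > t, so |(-8t - 6)/(t + 7) + 8| = 50/((t + 7)) < 50/(t) = 50/t.
Thus |(-8t - 6)/(t + 7) + 8| < eps whenever t > 50/eps.
Take M = 50/eps. If t > M then |(-8t - 6)/(t + 7) + 8| < 50/t < eps.

M = 50/eps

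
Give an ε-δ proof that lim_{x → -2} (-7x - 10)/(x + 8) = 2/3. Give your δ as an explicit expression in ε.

Suppose ε > 0. We want δ > 0 with 0 < |x + 2| < δ ⇒ |(-7x - 10)/(x + 8) − (2/3)| < ε.
Combining over a common denominator, (-7x - 10)/(x + 8) − (2/3) = [(-7x - 10)·6 − 4·(x + 8)] / [6·(x + 8)] = -46(x + 2) / (6(x + 8)).
So |(-7x - 10)/(x + 8) − (2/3)| = 46|x + 2| / (6·|x + 8|).
Require δ ≤ 3, so |x + 8| ≥ |6| − |x + 2| > 6 − 3 = 3.
Hence |(-7x - 10)/(x + 8) − (2/3)| < 46|x + 2|/(6·3) = (23/9)|x + 2|, which is < ε once |x + 2| < (9/23)ε.
Take δ = min(3, (9/23)ε). Then 0 < |x + 2| < δ forces both bounds, so |(-7x - 10)/(x + 8) − (2/3)| < ε.

δ = min(3, (9/23)ε)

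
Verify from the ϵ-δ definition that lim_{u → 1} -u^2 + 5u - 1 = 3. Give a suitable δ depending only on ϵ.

δ = min(1, ϵ/6)

Fix ϵ > 0. We want δ > 0 such that 0 < |u − 1| < δ implies |(-u^2 + 5u - 1) − 3| < ϵ.
(-u^2 + 5u - 1) − 3 = -u^2 + 5u - 4 = (u − 1)(-u + 4).
So |(-u^2 + 5u - 1) − 3| = |u − 1|·|-u + 4|.
Assume first that |u − 1| < 1, so |u| < 2. Then |-u + 4| ≤ 2 + 4 = 6.
Hence |(-u^2 + 5u - 1) − 3| ≤ 6|u − 1| < ϵ provided |u − 1| < ϵ/6.
Take δ = min(1, ϵ/6). Then 0 < |u − 1| < δ gives both |u − 1| < 1 and |u − 1| < ϵ/6, so |(-u^2 + 5u - 1) − 3| < ϵ.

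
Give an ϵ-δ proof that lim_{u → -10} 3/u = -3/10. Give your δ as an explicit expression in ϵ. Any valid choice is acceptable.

Let ϵ > 0. We seek δ > 0 such that 0 < |u + 10| < δ implies |3/u + 3/10| < ϵ.
|3/u + 3/10| = 3·|-10 − u|/(10·|u|) = 3|u + 10|/(10|u|).
Restrict δ ≤ 5. Then |u + 10| < 5 gives |u| > 5, so 10|u| > 50.
Then |3/u + 3/10| < 3|u + 10|/50, which is < ϵ when |u + 10| < (50/3)ϵ.
Take δ = min(5, (50/3)ϵ). Then 0 < |u + 10| < δ gives both |u + 10| < 5 and |u + 10| < (50/3)ϵ, so |3/u + 3/10| < ϵ.

δ = min(5, (50/3)ϵ)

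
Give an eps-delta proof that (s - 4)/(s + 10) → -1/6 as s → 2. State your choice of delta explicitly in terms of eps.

delta = min(6, (36/7)eps)

Fix eps > 0. We want delta > 0 with 0 < |s − 2| < delta ⇒ |(s - 4)/(s + 10) + 1/6| < eps.
Combining over a common denominator, (s - 4)/(s + 10) + 1/6 = [(s - 4)·12 − (-2)·(s + 10)] / [12·(s + 10)] = 14(s − 2) / (12(s + 10)).
So |(s - 4)/(s + 10) + 1/6| = 14|s − 2| / (12·|s + 10|).
Restrict delta ≤ 6. Then |s − 2| < 6 gives |s + 10| = |(s − 2) + 12| ≥ 12 − 6 = 6.
Hence |(s - 4)/(s + 10) + 1/6| < 14|s − 2|/(12·6) = (7/36)|s − 2|, which is < eps once |s − 2| < (36/7)eps.
Take delta = min(6, (36/7)eps). Then 0 < |s − 2| < delta forces both bounds, so |(s - 4)/(s + 10) + 1/6| < eps.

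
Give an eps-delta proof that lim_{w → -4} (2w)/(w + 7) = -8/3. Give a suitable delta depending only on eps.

Suppose eps > 0. We want delta > 0 with 0 < |w + 4| < delta ⇒ |(2w)/(w + 7) + 8/3| < eps.
Combining over a common denominator, (2w)/(w + 7) + 8/3 = [(2w)·3 − (-8)·(w + 7)] / [3·(w + 7)] = 14(w + 4) / (3(w + 7)).
So |(2w)/(w + 7) + 8/3| = 14|w + 4| / (3·|w + 7|).
Restrict delta ≤ 3/2. Then |w + 4| < 3/2 gives |w + 7| = |(w + 4) + 3| ≥ 3 − 3/2 = 3/2.
Hence |(2w)/(w + 7) + 8/3| < 14|w + 4|/(3·(3/2)) = (28/9)|w + 4|, which is < eps once |w + 4| < (9/28)eps.
Take delta = min(3/2, (9/28)eps). Then 0 < |w + 4| < delta forces both bounds, so |(2w)/(w + 7) + 8/3| < eps.

delta = min(3/2, (9/28)eps)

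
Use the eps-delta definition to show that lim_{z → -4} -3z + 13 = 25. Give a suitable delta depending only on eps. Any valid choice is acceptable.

Let eps > 0 be given. We need delta > 0 so that 0 < |z + 4| < delta implies |(-3z + 13) − 25| < eps.
|(-3z + 13) − 25| = |-3z - 12| = 3|z + 4|.
Thus it suffices that |z + 4| < eps/3.
Choosing delta = eps/3 gives |(-3z + 13) − 25| = 3|z + 4| < eps whenever |z + 4| < delta.

delta = eps/3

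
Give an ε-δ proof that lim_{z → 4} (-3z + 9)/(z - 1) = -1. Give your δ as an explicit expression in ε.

δ = min(3/2, (3/4)ε)

Fix ε > 0. We want δ > 0 with 0 < |z − 4| < δ ⇒ |(-3z + 9)/(z - 1) + 1| < ε.
Combining over a common denominator, (-3z + 9)/(z - 1) + 1 = [(-3z + 9)·3 − (-3)·(z - 1)] / [3·(z - 1)] = -6(z − 4) / (3(z - 1)).
So |(-3z + 9)/(z - 1) + 1| = 6|z − 4| / (3·|z − 1|).
Require δ ≤ 3/2, so |z − 1| ≥ |3| − |z − 4| > 3 − 3/2 = 3/2.
Hence |(-3z + 9)/(z - 1) + 1| < 6|z − 4|/(3·(3/2)) = (4/3)|z − 4|, which is < ε once |z − 4| < (3/4)ε.
Take δ = min(3/2, (3/4)ε). Then 0 < |z − 4| < δ forces both bounds, so |(-3z + 9)/(z - 1) + 1| < ε.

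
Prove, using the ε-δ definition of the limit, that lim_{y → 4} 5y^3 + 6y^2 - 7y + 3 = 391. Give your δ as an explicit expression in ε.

δ = min(2, ε/433)

Let ε > 0 be given. We want δ > 0 such that 0 < |y − 4| < δ implies |(5y^3 + 6y^2 - 7y + 3) − 391| < ε.
(5y^3 + 6y^2 - 7y + 3) − 391 = 5y^3 + 6y^2 - 7y - 388 = (y − 4)(5y^2 + 26y + 97).
So |(5y^3 + 6y^2 - 7y + 3) − 391| = |y − 4|·|5y^2 + 26y + 97|.
Require δ ≤ 2. Then |y − 4| < 2 gives |y| < 6, and by the triangle inequality |5y^2 + 26y + 97| ≤ 5·6^2 + 26·6 + 97 = 433.
Hence |(5y^3 + 6y^2 - 7y + 3) − 391| ≤ 433|y − 4| < ε provided |y − 4| < ε/433.
Choosing δ = min(2, ε/433) ensures both conditions, hence |(5y^3 + 6y^2 - 7y + 3) − 391| < ε.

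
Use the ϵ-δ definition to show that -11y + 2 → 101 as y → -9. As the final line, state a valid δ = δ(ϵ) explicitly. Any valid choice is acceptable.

δ = ϵ/11

Fix ϵ > 0. We need δ > 0 so that 0 < |y + 9| < δ implies |(-11y + 2) − 101| < ϵ.
Since (-11y + 2) − 101 = -11(y + 9), we have |(-11y + 2) − 101| = 11|y + 9|.
Thus it suffices that |y + 9| < ϵ/11.
Choosing δ = ϵ/11 gives |(-11y + 2) − 101| = 11|y + 9| < ϵ whenever |y + 9| < δ.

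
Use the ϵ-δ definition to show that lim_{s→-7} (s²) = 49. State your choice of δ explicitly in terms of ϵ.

Let ϵ > 0. We seek δ > 0 with 0 < |s + 7| < δ ⇒ |s² − 49| < ϵ.
Factor: s² − 49 = (s + 7)(s - 7), so |s² − 49| = |s + 7|·|s - 7|.
Restrict δ ≤ 2. Then |s + 7| < 2 gives |s| < 9, so by the triangle inequality |s - 7| ≤ 9 + 7 = 16.
Hence |s² − 49| ≤ 16|s + 7|, which is < ϵ once |s + 7| < ϵ/16.
Take δ = min(2, ϵ/16). If 0 < |s + 7| < δ then both bounds hold and |s² − 49| ≤ 16|s + 7| < 16·(ϵ/16) = ϵ.

δ = min(2, ϵ/16)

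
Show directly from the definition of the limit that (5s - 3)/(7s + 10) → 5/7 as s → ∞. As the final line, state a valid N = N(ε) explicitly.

Suppose ε > 0. We seek N > 0 such that s > N implies |(5s - 3)/(7s + 10) − (5/7)| < ε.
(5s - 3)/(7s + 10) − (5/7) = (7(5s - 3) − 5(7s + 10)) / (7(7s + 10)) = -71/(7(7s + 10)).
For s > 0 we have 7s + 10 > 7s, so |(5s - 3)/(7s + 10) − (5/7)| = 71/(7(7s + 10)) < 71/(7·7s) = (71/49)/s.
Thus |(5s - 3)/(7s + 10) − (5/7)| < ε whenever s > (71/49)/ε.
Take N = (71/49)/ε. If s > N then |(5s - 3)/(7s + 10) − (5/7)| < (71/49)/s < ε.

N = (71/49)/ε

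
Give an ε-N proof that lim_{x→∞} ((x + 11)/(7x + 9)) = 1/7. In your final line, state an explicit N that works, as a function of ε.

N = (68/49)/ε

Let ε > 0. We seek N > 0 such that x > N implies |(x + 11)/(7x + 9) − (1/7)| < ε.
(x + 11)/(7x + 9) − (1/7) = (7(x + 11) − (7x + 9)) / (7(7x + 9)) = 68/(7(7x + 9)).
For x > 0 we have 7x + 9 > 7x, so |(x + 11)/(7x + 9) − (1/7)| = 68/(7(7x + 9)) < 68/(7·7x) = (68/49)/x.
Thus |(x + 11)/(7x + 9) − (1/7)| < ε whenever x > (68/49)/ε.
Take N = (68/49)/ε. If x > N then |(x + 11)/(7x + 9) − (1/7)| < (68/49)/x < ε.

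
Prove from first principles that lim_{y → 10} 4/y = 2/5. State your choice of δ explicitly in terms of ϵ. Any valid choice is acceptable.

δ = min(5, (25/2)ϵ)

Fix ϵ > 0. We seek δ > 0 such that 0 < |y − 10| < δ implies |4/y − (2/5)| < ϵ.
|4/y − (2/5)| = 4·|10 − y|/(10·|y|) = 4|y − 10|/(10|y|).
Require δ ≤ 5 so that |y| > 10 − 5 = 5, hence 10|y| > 50.
Then |4/y − (2/5)| < 4|y − 10|/50, which is < ϵ when |y − 10| < (25/2)ϵ.
Take δ = min(5, (25/2)ϵ). Then 0 < |y − 10| < δ gives both |y − 10| < 5 and |y − 10| < (25/2)ϵ, so |4/y − (2/5)| < ϵ.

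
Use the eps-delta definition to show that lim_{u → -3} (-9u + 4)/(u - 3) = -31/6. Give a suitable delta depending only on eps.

Let eps > 0. We want delta > 0 with 0 < |u + 3| < delta ⇒ |(-9u + 4)/(u - 3) + 31/6| < eps.
Combining over a common denominator, (-9u + 4)/(u - 3) + 31/6 = [(-9u + 4)·(-6) − 31·(u - 3)] / [(-6)·(u - 3)] = 23(u + 3) / ((-6)(u - 3)).
So |(-9u + 4)/(u - 3) + 31/6| = 23|u + 3| / (6·|u − 3|).
Restrict delta ≤ 3. Then |u + 3| < 3 gives |u − 3| = |(u + 3) + (-6)| ≥ 6 − 3 = 3.
Hence |(-9u + 4)/(u - 3) + 31/6| < 23|u + 3|/(6·3) = (23/18)|u + 3|, which is < eps once |u + 3| < (18/23)eps.
Take delta = min(3, (18/23)eps). Then 0 < |u + 3| < delta forces both bounds, so |(-9u + 4)/(u - 3) + 31/6| < eps.

delta = min(3, (18/23)eps)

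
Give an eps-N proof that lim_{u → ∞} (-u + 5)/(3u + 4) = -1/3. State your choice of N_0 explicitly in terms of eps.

N_0 = (19/9)/eps

Fix eps > 0. We seek N_0 > 0 such that u > N_0 implies |(-u + 5)/(3u + 4) + 1/3| < eps.
(-u + 5)/(3u + 4) + 1/3 = (3(-u + 5) − (-1)(3u + 4)) / (3(3u + 4)) = 19/(3(3u + 4)).
For u > 0 we have 3u + 4 > 3u, so |(-u + 5)/(3u + 4) + 1/3| = 19/(3(3u + 4)) < 19/(3·3u) = (19/9)/u.
Thus |(-u + 5)/(3u + 4) + 1/3| < eps whenever u > (19/9)/eps.
Take N_0 = (19/9)/eps. If u > N_0 then |(-u + 5)/(3u + 4) + 1/3| < (19/9)/u < eps.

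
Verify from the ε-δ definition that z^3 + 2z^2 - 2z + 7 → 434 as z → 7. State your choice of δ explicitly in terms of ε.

δ = min(1, ε/197)

Suppose ε > 0. We want δ > 0 such that 0 < |z − 7| < δ implies |(z^3 + 2z^2 - 2z + 7) − 434| < ε.
(z^3 + 2z^2 - 2z + 7) − 434 = z^3 + 2z^2 - 2z - 427 = (z − 7)(z^2 + 9z + 61).
So |(z^3 + 2z^2 - 2z + 7) − 434| = |z − 7|·|z^2 + 9z + 61|.
Require δ ≤ 1. Then |z − 7| < 1 gives |z| < 8, and by the triangle inequality |z^2 + 9z + 61| ≤ 8^2 + 9·8 + 61 = 197.
Hence |(z^3 + 2z^2 - 2z + 7) − 434| ≤ 197|z − 7| < ε provided |z − 7| < ε/197.
Choosing δ = min(1, ε/197) ensures both conditions, hence |(z^3 + 2z^2 - 2z + 7) − 434| < ε.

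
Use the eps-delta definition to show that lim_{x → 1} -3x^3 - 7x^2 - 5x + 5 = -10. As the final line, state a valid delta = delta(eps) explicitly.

Let eps > 0. We want delta > 0 such that 0 < |x − 1| < delta implies |(-3x^3 - 7x^2 - 5x + 5) + 10| < eps.
(-3x^3 - 7x^2 - 5x + 5) + 10 = -3x^3 - 7x^2 - 5x + 15 = (x − 1)(-3x^2 - 10x - 15).
So |(-3x^3 - 7x^2 - 5x + 5) + 10| = |x − 1|·|-3x^2 - 10x - 15|.
Assume first that |x − 1| < 1, so |x| < 2. Then |-3x^2 - 10x - 15| ≤ 3·2^2 + 10·2 + 15 = 47.
Hence |(-3x^3 - 7x^2 - 5x + 5) + 10| ≤ 47|x − 1| < eps provided |x − 1| < eps/47.
Take delta = min(1, eps/47). Then 0 < |x − 1| < delta gives both |x − 1| < 1 and |x − 1| < eps/47, so |(-3x^3 - 7x^2 - 5x + 5) + 10| < eps.

delta = min(1, eps/47)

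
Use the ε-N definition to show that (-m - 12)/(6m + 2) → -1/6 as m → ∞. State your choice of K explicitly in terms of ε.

K = (35/18)/ε

Fix ε > 0. For m ≥ 1, |(-m - 12)/(6m + 2) + 1/6| = |-70|/(6(6m + 2)) = 70/(6(6m + 2)).
Since 6m + 2 ≥ 6m for m ≥ 1, this is ≤ 70/(6·6m) = (35/18)/m.
So |(-m - 12)/(6m + 2) + 1/6| < ε whenever m > (35/18)/ε.
Take K = (35/18)/ε. If m > K then |(-m - 12)/(6m + 2) + 1/6| ≤ (35/18)/m < ε.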